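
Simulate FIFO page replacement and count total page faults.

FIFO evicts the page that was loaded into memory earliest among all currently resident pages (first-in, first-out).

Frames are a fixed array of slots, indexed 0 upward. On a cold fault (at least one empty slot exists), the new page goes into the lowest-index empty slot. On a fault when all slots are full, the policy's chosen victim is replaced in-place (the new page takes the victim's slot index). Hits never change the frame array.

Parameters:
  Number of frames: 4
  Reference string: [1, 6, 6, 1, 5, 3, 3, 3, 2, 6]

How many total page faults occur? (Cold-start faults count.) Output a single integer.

Answer: 5

Derivation:
Step 0: ref 1 → FAULT, frames=[1,-,-,-]
Step 1: ref 6 → FAULT, frames=[1,6,-,-]
Step 2: ref 6 → HIT, frames=[1,6,-,-]
Step 3: ref 1 → HIT, frames=[1,6,-,-]
Step 4: ref 5 → FAULT, frames=[1,6,5,-]
Step 5: ref 3 → FAULT, frames=[1,6,5,3]
Step 6: ref 3 → HIT, frames=[1,6,5,3]
Step 7: ref 3 → HIT, frames=[1,6,5,3]
Step 8: ref 2 → FAULT (evict 1), frames=[2,6,5,3]
Step 9: ref 6 → HIT, frames=[2,6,5,3]
Total faults: 5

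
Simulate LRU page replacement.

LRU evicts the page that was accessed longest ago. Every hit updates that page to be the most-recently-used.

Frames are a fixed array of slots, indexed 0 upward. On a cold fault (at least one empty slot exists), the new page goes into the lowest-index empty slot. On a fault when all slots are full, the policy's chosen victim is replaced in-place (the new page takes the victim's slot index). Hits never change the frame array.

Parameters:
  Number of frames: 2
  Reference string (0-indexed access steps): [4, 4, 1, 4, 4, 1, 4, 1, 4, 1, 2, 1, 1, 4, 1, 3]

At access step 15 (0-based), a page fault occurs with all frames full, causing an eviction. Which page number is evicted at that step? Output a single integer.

Answer: 4

Derivation:
Step 0: ref 4 -> FAULT, frames=[4,-]
Step 1: ref 4 -> HIT, frames=[4,-]
Step 2: ref 1 -> FAULT, frames=[4,1]
Step 3: ref 4 -> HIT, frames=[4,1]
Step 4: ref 4 -> HIT, frames=[4,1]
Step 5: ref 1 -> HIT, frames=[4,1]
Step 6: ref 4 -> HIT, frames=[4,1]
Step 7: ref 1 -> HIT, frames=[4,1]
Step 8: ref 4 -> HIT, frames=[4,1]
Step 9: ref 1 -> HIT, frames=[4,1]
Step 10: ref 2 -> FAULT, evict 4, frames=[2,1]
Step 11: ref 1 -> HIT, frames=[2,1]
Step 12: ref 1 -> HIT, frames=[2,1]
Step 13: ref 4 -> FAULT, evict 2, frames=[4,1]
Step 14: ref 1 -> HIT, frames=[4,1]
Step 15: ref 3 -> FAULT, evict 4, frames=[3,1]
At step 15: evicted page 4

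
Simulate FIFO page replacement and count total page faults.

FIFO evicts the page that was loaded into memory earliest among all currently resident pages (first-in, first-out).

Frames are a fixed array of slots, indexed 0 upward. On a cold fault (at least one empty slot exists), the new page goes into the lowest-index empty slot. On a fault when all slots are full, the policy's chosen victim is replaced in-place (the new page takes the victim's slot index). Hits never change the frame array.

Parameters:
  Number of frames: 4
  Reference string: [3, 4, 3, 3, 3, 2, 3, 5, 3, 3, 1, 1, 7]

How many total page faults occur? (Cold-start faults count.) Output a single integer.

Answer: 6

Derivation:
Step 0: ref 3 → FAULT, frames=[3,-,-,-]
Step 1: ref 4 → FAULT, frames=[3,4,-,-]
Step 2: ref 3 → HIT, frames=[3,4,-,-]
Step 3: ref 3 → HIT, frames=[3,4,-,-]
Step 4: ref 3 → HIT, frames=[3,4,-,-]
Step 5: ref 2 → FAULT, frames=[3,4,2,-]
Step 6: ref 3 → HIT, frames=[3,4,2,-]
Step 7: ref 5 → FAULT, frames=[3,4,2,5]
Step 8: ref 3 → HIT, frames=[3,4,2,5]
Step 9: ref 3 → HIT, frames=[3,4,2,5]
Step 10: ref 1 → FAULT (evict 3), frames=[1,4,2,5]
Step 11: ref 1 → HIT, frames=[1,4,2,5]
Step 12: ref 7 → FAULT (evict 4), frames=[1,7,2,5]
Total faults: 6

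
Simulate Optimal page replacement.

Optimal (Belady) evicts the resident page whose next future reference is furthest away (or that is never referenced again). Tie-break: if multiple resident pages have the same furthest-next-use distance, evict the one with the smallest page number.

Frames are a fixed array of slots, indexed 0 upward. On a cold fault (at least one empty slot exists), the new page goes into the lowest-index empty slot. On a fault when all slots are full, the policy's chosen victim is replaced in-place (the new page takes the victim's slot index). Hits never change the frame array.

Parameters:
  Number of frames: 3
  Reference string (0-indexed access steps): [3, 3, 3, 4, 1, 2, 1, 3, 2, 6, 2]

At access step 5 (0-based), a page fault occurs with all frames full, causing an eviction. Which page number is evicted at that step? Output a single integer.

Answer: 4

Derivation:
Step 0: ref 3 -> FAULT, frames=[3,-,-]
Step 1: ref 3 -> HIT, frames=[3,-,-]
Step 2: ref 3 -> HIT, frames=[3,-,-]
Step 3: ref 4 -> FAULT, frames=[3,4,-]
Step 4: ref 1 -> FAULT, frames=[3,4,1]
Step 5: ref 2 -> FAULT, evict 4, frames=[3,2,1]
At step 5: evicted page 4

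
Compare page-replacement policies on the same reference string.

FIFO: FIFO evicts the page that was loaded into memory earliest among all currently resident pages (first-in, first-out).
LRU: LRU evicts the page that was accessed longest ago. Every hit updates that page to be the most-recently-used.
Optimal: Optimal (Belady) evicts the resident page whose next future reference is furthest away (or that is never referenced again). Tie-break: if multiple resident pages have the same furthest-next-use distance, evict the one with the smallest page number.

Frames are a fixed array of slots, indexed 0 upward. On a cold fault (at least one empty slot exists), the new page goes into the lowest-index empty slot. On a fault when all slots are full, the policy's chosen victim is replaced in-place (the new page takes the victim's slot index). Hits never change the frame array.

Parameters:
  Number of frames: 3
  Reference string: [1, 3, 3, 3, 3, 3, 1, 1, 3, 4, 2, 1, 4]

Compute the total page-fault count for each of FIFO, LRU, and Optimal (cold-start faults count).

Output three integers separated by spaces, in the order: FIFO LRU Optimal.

Answer: 5 5 4

Derivation:
--- FIFO ---
  step 0: ref 1 -> FAULT, frames=[1,-,-] (faults so far: 1)
  step 1: ref 3 -> FAULT, frames=[1,3,-] (faults so far: 2)
  step 2: ref 3 -> HIT, frames=[1,3,-] (faults so far: 2)
  step 3: ref 3 -> HIT, frames=[1,3,-] (faults so far: 2)
  step 4: ref 3 -> HIT, frames=[1,3,-] (faults so far: 2)
  step 5: ref 3 -> HIT, frames=[1,3,-] (faults so far: 2)
  step 6: ref 1 -> HIT, frames=[1,3,-] (faults so far: 2)
  step 7: ref 1 -> HIT, frames=[1,3,-] (faults so far: 2)
  step 8: ref 3 -> HIT, frames=[1,3,-] (faults so far: 2)
  step 9: ref 4 -> FAULT, frames=[1,3,4] (faults so far: 3)
  step 10: ref 2 -> FAULT, evict 1, frames=[2,3,4] (faults so far: 4)
  step 11: ref 1 -> FAULT, evict 3, frames=[2,1,4] (faults so far: 5)
  step 12: ref 4 -> HIT, frames=[2,1,4] (faults so far: 5)
  FIFO total faults: 5
--- LRU ---
  step 0: ref 1 -> FAULT, frames=[1,-,-] (faults so far: 1)
  step 1: ref 3 -> FAULT, frames=[1,3,-] (faults so far: 2)
  step 2: ref 3 -> HIT, frames=[1,3,-] (faults so far: 2)
  step 3: ref 3 -> HIT, frames=[1,3,-] (faults so far: 2)
  step 4: ref 3 -> HIT, frames=[1,3,-] (faults so far: 2)
  step 5: ref 3 -> HIT, frames=[1,3,-] (faults so far: 2)
  step 6: ref 1 -> HIT, frames=[1,3,-] (faults so far: 2)
  step 7: ref 1 -> HIT, frames=[1,3,-] (faults so far: 2)
  step 8: ref 3 -> HIT, frames=[1,3,-] (faults so far: 2)
  step 9: ref 4 -> FAULT, frames=[1,3,4] (faults so far: 3)
  step 10: ref 2 -> FAULT, evict 1, frames=[2,3,4] (faults so far: 4)
  step 11: ref 1 -> FAULT, evict 3, frames=[2,1,4] (faults so far: 5)
  step 12: ref 4 -> HIT, frames=[2,1,4] (faults so far: 5)
  LRU total faults: 5
--- Optimal ---
  step 0: ref 1 -> FAULT, frames=[1,-,-] (faults so far: 1)
  step 1: ref 3 -> FAULT, frames=[1,3,-] (faults so far: 2)
  step 2: ref 3 -> HIT, frames=[1,3,-] (faults so far: 2)
  step 3: ref 3 -> HIT, frames=[1,3,-] (faults so far: 2)
  step 4: ref 3 -> HIT, frames=[1,3,-] (faults so far: 2)
  step 5: ref 3 -> HIT, frames=[1,3,-] (faults so far: 2)
  step 6: ref 1 -> HIT, frames=[1,3,-] (faults so far: 2)
  step 7: ref 1 -> HIT, frames=[1,3,-] (faults so far: 2)
  step 8: ref 3 -> HIT, frames=[1,3,-] (faults so far: 2)
  step 9: ref 4 -> FAULT, frames=[1,3,4] (faults so far: 3)
  step 10: ref 2 -> FAULT, evict 3, frames=[1,2,4] (faults so far: 4)
  step 11: ref 1 -> HIT, frames=[1,2,4] (faults so far: 4)
  step 12: ref 4 -> HIT, frames=[1,2,4] (faults so far: 4)
  Optimal total faults: 4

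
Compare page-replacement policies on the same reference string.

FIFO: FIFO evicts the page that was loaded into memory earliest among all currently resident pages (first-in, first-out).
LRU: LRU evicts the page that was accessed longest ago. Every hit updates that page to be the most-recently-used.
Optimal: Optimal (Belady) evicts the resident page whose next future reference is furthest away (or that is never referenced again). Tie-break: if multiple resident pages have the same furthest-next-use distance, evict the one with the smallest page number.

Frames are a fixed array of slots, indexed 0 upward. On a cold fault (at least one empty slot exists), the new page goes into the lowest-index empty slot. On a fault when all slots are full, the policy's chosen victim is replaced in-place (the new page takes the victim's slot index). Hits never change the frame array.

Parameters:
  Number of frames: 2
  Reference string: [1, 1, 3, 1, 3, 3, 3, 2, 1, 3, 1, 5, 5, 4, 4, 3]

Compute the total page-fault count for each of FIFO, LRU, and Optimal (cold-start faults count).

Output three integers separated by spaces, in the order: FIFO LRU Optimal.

--- FIFO ---
  step 0: ref 1 -> FAULT, frames=[1,-] (faults so far: 1)
  step 1: ref 1 -> HIT, frames=[1,-] (faults so far: 1)
  step 2: ref 3 -> FAULT, frames=[1,3] (faults so far: 2)
  step 3: ref 1 -> HIT, frames=[1,3] (faults so far: 2)
  step 4: ref 3 -> HIT, frames=[1,3] (faults so far: 2)
  step 5: ref 3 -> HIT, frames=[1,3] (faults so far: 2)
  step 6: ref 3 -> HIT, frames=[1,3] (faults so far: 2)
  step 7: ref 2 -> FAULT, evict 1, frames=[2,3] (faults so far: 3)
  step 8: ref 1 -> FAULT, evict 3, frames=[2,1] (faults so far: 4)
  step 9: ref 3 -> FAULT, evict 2, frames=[3,1] (faults so far: 5)
  step 10: ref 1 -> HIT, frames=[3,1] (faults so far: 5)
  step 11: ref 5 -> FAULT, evict 1, frames=[3,5] (faults so far: 6)
  step 12: ref 5 -> HIT, frames=[3,5] (faults so far: 6)
  step 13: ref 4 -> FAULT, evict 3, frames=[4,5] (faults so far: 7)
  step 14: ref 4 -> HIT, frames=[4,5] (faults so far: 7)
  step 15: ref 3 -> FAULT, evict 5, frames=[4,3] (faults so far: 8)
  FIFO total faults: 8
--- LRU ---
  step 0: ref 1 -> FAULT, frames=[1,-] (faults so far: 1)
  step 1: ref 1 -> HIT, frames=[1,-] (faults so far: 1)
  step 2: ref 3 -> FAULT, frames=[1,3] (faults so far: 2)
  step 3: ref 1 -> HIT, frames=[1,3] (faults so far: 2)
  step 4: ref 3 -> HIT, frames=[1,3] (faults so far: 2)
  step 5: ref 3 -> HIT, frames=[1,3] (faults so far: 2)
  step 6: ref 3 -> HIT, frames=[1,3] (faults so far: 2)
  step 7: ref 2 -> FAULT, evict 1, frames=[2,3] (faults so far: 3)
  step 8: ref 1 -> FAULT, evict 3, frames=[2,1] (faults so far: 4)
  step 9: ref 3 -> FAULT, evict 2, frames=[3,1] (faults so far: 5)
  step 10: ref 1 -> HIT, frames=[3,1] (faults so far: 5)
  step 11: ref 5 -> FAULT, evict 3, frames=[5,1] (faults so far: 6)
  step 12: ref 5 -> HIT, frames=[5,1] (faults so far: 6)
  step 13: ref 4 -> FAULT, evict 1, frames=[5,4] (faults so far: 7)
  step 14: ref 4 -> HIT, frames=[5,4] (faults so far: 7)
  step 15: ref 3 -> FAULT, evict 5, frames=[3,4] (faults so far: 8)
  LRU total faults: 8
--- Optimal ---
  step 0: ref 1 -> FAULT, frames=[1,-] (faults so far: 1)
  step 1: ref 1 -> HIT, frames=[1,-] (faults so far: 1)
  step 2: ref 3 -> FAULT, frames=[1,3] (faults so far: 2)
  step 3: ref 1 -> HIT, frames=[1,3] (faults so far: 2)
  step 4: ref 3 -> HIT, frames=[1,3] (faults so far: 2)
  step 5: ref 3 -> HIT, frames=[1,3] (faults so far: 2)
  step 6: ref 3 -> HIT, frames=[1,3] (faults so far: 2)
  step 7: ref 2 -> FAULT, evict 3, frames=[1,2] (faults so far: 3)
  step 8: ref 1 -> HIT, frames=[1,2] (faults so far: 3)
  step 9: ref 3 -> FAULT, evict 2, frames=[1,3] (faults so far: 4)
  step 10: ref 1 -> HIT, frames=[1,3] (faults so far: 4)
  step 11: ref 5 -> FAULT, evict 1, frames=[5,3] (faults so far: 5)
  step 12: ref 5 -> HIT, frames=[5,3] (faults so far: 5)
  step 13: ref 4 -> FAULT, evict 5, frames=[4,3] (faults so far: 6)
  step 14: ref 4 -> HIT, frames=[4,3] (faults so far: 6)
  step 15: ref 3 -> HIT, frames=[4,3] (faults so far: 6)
  Optimal total faults: 6

Answer: 8 8 6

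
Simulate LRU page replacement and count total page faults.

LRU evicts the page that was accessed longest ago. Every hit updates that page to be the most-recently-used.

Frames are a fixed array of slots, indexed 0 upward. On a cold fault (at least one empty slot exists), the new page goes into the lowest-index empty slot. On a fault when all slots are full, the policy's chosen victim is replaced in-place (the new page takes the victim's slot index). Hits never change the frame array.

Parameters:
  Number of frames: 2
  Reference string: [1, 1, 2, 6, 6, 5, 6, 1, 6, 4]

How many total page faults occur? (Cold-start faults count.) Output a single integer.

Step 0: ref 1 → FAULT, frames=[1,-]
Step 1: ref 1 → HIT, frames=[1,-]
Step 2: ref 2 → FAULT, frames=[1,2]
Step 3: ref 6 → FAULT (evict 1), frames=[6,2]
Step 4: ref 6 → HIT, frames=[6,2]
Step 5: ref 5 → FAULT (evict 2), frames=[6,5]
Step 6: ref 6 → HIT, frames=[6,5]
Step 7: ref 1 → FAULT (evict 5), frames=[6,1]
Step 8: ref 6 → HIT, frames=[6,1]
Step 9: ref 4 → FAULT (evict 1), frames=[6,4]
Total faults: 6

Answer: 6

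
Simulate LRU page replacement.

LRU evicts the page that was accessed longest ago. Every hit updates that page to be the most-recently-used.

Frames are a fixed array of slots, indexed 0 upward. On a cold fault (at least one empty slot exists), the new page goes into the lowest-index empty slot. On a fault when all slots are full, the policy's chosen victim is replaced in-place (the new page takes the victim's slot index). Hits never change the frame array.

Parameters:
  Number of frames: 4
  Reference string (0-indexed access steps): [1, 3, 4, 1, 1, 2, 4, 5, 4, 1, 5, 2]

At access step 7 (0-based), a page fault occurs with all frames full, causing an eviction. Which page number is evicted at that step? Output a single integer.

Answer: 3

Derivation:
Step 0: ref 1 -> FAULT, frames=[1,-,-,-]
Step 1: ref 3 -> FAULT, frames=[1,3,-,-]
Step 2: ref 4 -> FAULT, frames=[1,3,4,-]
Step 3: ref 1 -> HIT, frames=[1,3,4,-]
Step 4: ref 1 -> HIT, frames=[1,3,4,-]
Step 5: ref 2 -> FAULT, frames=[1,3,4,2]
Step 6: ref 4 -> HIT, frames=[1,3,4,2]
Step 7: ref 5 -> FAULT, evict 3, frames=[1,5,4,2]
At step 7: evicted page 3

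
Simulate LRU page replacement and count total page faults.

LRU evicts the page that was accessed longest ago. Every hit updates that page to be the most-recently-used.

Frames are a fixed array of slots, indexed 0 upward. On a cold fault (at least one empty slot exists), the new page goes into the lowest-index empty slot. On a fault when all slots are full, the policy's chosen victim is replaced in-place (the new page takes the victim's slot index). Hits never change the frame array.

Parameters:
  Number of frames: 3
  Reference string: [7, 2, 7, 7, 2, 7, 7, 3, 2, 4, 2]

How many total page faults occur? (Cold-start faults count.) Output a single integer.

Step 0: ref 7 → FAULT, frames=[7,-,-]
Step 1: ref 2 → FAULT, frames=[7,2,-]
Step 2: ref 7 → HIT, frames=[7,2,-]
Step 3: ref 7 → HIT, frames=[7,2,-]
Step 4: ref 2 → HIT, frames=[7,2,-]
Step 5: ref 7 → HIT, frames=[7,2,-]
Step 6: ref 7 → HIT, frames=[7,2,-]
Step 7: ref 3 → FAULT, frames=[7,2,3]
Step 8: ref 2 → HIT, frames=[7,2,3]
Step 9: ref 4 → FAULT (evict 7), frames=[4,2,3]
Step 10: ref 2 → HIT, frames=[4,2,3]
Total faults: 4

Answer: 4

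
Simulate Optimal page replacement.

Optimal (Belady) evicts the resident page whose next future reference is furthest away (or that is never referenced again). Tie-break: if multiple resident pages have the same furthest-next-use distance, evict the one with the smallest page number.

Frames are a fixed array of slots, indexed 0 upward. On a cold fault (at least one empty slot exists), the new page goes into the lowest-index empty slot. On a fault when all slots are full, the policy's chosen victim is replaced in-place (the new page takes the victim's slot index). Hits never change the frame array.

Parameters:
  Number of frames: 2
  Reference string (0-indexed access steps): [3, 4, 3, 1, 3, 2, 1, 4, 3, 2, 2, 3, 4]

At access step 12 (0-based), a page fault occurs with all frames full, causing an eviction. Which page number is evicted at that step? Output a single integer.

Step 0: ref 3 -> FAULT, frames=[3,-]
Step 1: ref 4 -> FAULT, frames=[3,4]
Step 2: ref 3 -> HIT, frames=[3,4]
Step 3: ref 1 -> FAULT, evict 4, frames=[3,1]
Step 4: ref 3 -> HIT, frames=[3,1]
Step 5: ref 2 -> FAULT, evict 3, frames=[2,1]
Step 6: ref 1 -> HIT, frames=[2,1]
Step 7: ref 4 -> FAULT, evict 1, frames=[2,4]
Step 8: ref 3 -> FAULT, evict 4, frames=[2,3]
Step 9: ref 2 -> HIT, frames=[2,3]
Step 10: ref 2 -> HIT, frames=[2,3]
Step 11: ref 3 -> HIT, frames=[2,3]
Step 12: ref 4 -> FAULT, evict 2, frames=[4,3]
At step 12: evicted page 2

Answer: 2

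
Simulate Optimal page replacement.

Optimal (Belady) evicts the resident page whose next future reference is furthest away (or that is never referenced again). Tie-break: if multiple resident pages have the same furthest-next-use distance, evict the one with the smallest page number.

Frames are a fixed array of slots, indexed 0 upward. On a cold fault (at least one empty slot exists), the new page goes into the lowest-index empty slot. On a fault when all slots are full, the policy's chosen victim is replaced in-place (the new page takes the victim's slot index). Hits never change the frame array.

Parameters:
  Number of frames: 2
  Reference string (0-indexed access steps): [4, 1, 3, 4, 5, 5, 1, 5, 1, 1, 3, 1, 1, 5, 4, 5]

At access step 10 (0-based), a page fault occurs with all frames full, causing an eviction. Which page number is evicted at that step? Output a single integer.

Step 0: ref 4 -> FAULT, frames=[4,-]
Step 1: ref 1 -> FAULT, frames=[4,1]
Step 2: ref 3 -> FAULT, evict 1, frames=[4,3]
Step 3: ref 4 -> HIT, frames=[4,3]
Step 4: ref 5 -> FAULT, evict 4, frames=[5,3]
Step 5: ref 5 -> HIT, frames=[5,3]
Step 6: ref 1 -> FAULT, evict 3, frames=[5,1]
Step 7: ref 5 -> HIT, frames=[5,1]
Step 8: ref 1 -> HIT, frames=[5,1]
Step 9: ref 1 -> HIT, frames=[5,1]
Step 10: ref 3 -> FAULT, evict 5, frames=[3,1]
At step 10: evicted page 5

Answer: 5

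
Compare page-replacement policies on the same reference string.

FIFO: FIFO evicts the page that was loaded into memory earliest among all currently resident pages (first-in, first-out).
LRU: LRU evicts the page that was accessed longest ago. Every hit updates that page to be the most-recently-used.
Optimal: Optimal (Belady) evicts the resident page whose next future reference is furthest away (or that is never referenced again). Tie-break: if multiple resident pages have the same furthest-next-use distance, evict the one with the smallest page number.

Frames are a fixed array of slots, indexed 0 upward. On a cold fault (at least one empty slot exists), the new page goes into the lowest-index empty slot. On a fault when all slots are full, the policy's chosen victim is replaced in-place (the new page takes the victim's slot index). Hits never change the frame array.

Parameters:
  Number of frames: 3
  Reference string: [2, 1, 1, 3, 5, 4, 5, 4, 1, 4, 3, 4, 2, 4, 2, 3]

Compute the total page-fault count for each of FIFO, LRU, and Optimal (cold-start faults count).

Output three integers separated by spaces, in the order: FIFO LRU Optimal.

--- FIFO ---
  step 0: ref 2 -> FAULT, frames=[2,-,-] (faults so far: 1)
  step 1: ref 1 -> FAULT, frames=[2,1,-] (faults so far: 2)
  step 2: ref 1 -> HIT, frames=[2,1,-] (faults so far: 2)
  step 3: ref 3 -> FAULT, frames=[2,1,3] (faults so far: 3)
  step 4: ref 5 -> FAULT, evict 2, frames=[5,1,3] (faults so far: 4)
  step 5: ref 4 -> FAULT, evict 1, frames=[5,4,3] (faults so far: 5)
  step 6: ref 5 -> HIT, frames=[5,4,3] (faults so far: 5)
  step 7: ref 4 -> HIT, frames=[5,4,3] (faults so far: 5)
  step 8: ref 1 -> FAULT, evict 3, frames=[5,4,1] (faults so far: 6)
  step 9: ref 4 -> HIT, frames=[5,4,1] (faults so far: 6)
  step 10: ref 3 -> FAULT, evict 5, frames=[3,4,1] (faults so far: 7)
  step 11: ref 4 -> HIT, frames=[3,4,1] (faults so far: 7)
  step 12: ref 2 -> FAULT, evict 4, frames=[3,2,1] (faults so far: 8)
  step 13: ref 4 -> FAULT, evict 1, frames=[3,2,4] (faults so far: 9)
  step 14: ref 2 -> HIT, frames=[3,2,4] (faults so far: 9)
  step 15: ref 3 -> HIT, frames=[3,2,4] (faults so far: 9)
  FIFO total faults: 9
--- LRU ---
  step 0: ref 2 -> FAULT, frames=[2,-,-] (faults so far: 1)
  step 1: ref 1 -> FAULT, frames=[2,1,-] (faults so far: 2)
  step 2: ref 1 -> HIT, frames=[2,1,-] (faults so far: 2)
  step 3: ref 3 -> FAULT, frames=[2,1,3] (faults so far: 3)
  step 4: ref 5 -> FAULT, evict 2, frames=[5,1,3] (faults so far: 4)
  step 5: ref 4 -> FAULT, evict 1, frames=[5,4,3] (faults so far: 5)
  step 6: ref 5 -> HIT, frames=[5,4,3] (faults so far: 5)
  step 7: ref 4 -> HIT, frames=[5,4,3] (faults so far: 5)
  step 8: ref 1 -> FAULT, evict 3, frames=[5,4,1] (faults so far: 6)
  step 9: ref 4 -> HIT, frames=[5,4,1] (faults so far: 6)
  step 10: ref 3 -> FAULT, evict 5, frames=[3,4,1] (faults so far: 7)
  step 11: ref 4 -> HIT, frames=[3,4,1] (faults so far: 7)
  step 12: ref 2 -> FAULT, evict 1, frames=[3,4,2] (faults so far: 8)
  step 13: ref 4 -> HIT, frames=[3,4,2] (faults so far: 8)
  step 14: ref 2 -> HIT, frames=[3,4,2] (faults so far: 8)
  step 15: ref 3 -> HIT, frames=[3,4,2] (faults so far: 8)
  LRU total faults: 8
--- Optimal ---
  step 0: ref 2 -> FAULT, frames=[2,-,-] (faults so far: 1)
  step 1: ref 1 -> FAULT, frames=[2,1,-] (faults so far: 2)
  step 2: ref 1 -> HIT, frames=[2,1,-] (faults so far: 2)
  step 3: ref 3 -> FAULT, frames=[2,1,3] (faults so far: 3)
  step 4: ref 5 -> FAULT, evict 2, frames=[5,1,3] (faults so far: 4)
  step 5: ref 4 -> FAULT, evict 3, frames=[5,1,4] (faults so far: 5)
  step 6: ref 5 -> HIT, frames=[5,1,4] (faults so far: 5)
  step 7: ref 4 -> HIT, frames=[5,1,4] (faults so far: 5)
  step 8: ref 1 -> HIT, frames=[5,1,4] (faults so far: 5)
  step 9: ref 4 -> HIT, frames=[5,1,4] (faults so far: 5)
  step 10: ref 3 -> FAULT, evict 1, frames=[5,3,4] (faults so far: 6)
  step 11: ref 4 -> HIT, frames=[5,3,4] (faults so far: 6)
  step 12: ref 2 -> FAULT, evict 5, frames=[2,3,4] (faults so far: 7)
  step 13: ref 4 -> HIT, frames=[2,3,4] (faults so far: 7)
  step 14: ref 2 -> HIT, frames=[2,3,4] (faults so far: 7)
  step 15: ref 3 -> HIT, frames=[2,3,4] (faults so far: 7)
  Optimal total faults: 7

Answer: 9 8 7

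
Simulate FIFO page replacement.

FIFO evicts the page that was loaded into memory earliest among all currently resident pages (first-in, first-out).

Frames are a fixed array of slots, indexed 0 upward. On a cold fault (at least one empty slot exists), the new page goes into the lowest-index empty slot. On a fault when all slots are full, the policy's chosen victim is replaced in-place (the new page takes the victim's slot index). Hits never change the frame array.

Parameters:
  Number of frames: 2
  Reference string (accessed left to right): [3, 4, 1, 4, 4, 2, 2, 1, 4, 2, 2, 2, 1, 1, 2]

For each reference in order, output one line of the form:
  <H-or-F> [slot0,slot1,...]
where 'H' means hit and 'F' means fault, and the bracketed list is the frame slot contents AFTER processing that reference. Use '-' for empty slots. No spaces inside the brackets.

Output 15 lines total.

F [3,-]
F [3,4]
F [1,4]
H [1,4]
H [1,4]
F [1,2]
H [1,2]
H [1,2]
F [4,2]
H [4,2]
H [4,2]
H [4,2]
F [4,1]
H [4,1]
F [2,1]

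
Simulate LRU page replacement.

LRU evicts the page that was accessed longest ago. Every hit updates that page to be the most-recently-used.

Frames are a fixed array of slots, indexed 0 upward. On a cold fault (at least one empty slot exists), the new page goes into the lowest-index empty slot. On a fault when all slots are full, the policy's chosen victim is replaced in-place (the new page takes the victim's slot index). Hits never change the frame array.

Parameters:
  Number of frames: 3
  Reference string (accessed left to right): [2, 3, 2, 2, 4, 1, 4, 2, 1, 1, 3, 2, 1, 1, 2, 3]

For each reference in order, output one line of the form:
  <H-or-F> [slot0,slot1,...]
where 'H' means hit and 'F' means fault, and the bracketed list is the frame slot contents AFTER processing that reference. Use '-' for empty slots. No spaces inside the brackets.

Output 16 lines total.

F [2,-,-]
F [2,3,-]
H [2,3,-]
H [2,3,-]
F [2,3,4]
F [2,1,4]
H [2,1,4]
H [2,1,4]
H [2,1,4]
H [2,1,4]
F [2,1,3]
H [2,1,3]
H [2,1,3]
H [2,1,3]
H [2,1,3]
H [2,1,3]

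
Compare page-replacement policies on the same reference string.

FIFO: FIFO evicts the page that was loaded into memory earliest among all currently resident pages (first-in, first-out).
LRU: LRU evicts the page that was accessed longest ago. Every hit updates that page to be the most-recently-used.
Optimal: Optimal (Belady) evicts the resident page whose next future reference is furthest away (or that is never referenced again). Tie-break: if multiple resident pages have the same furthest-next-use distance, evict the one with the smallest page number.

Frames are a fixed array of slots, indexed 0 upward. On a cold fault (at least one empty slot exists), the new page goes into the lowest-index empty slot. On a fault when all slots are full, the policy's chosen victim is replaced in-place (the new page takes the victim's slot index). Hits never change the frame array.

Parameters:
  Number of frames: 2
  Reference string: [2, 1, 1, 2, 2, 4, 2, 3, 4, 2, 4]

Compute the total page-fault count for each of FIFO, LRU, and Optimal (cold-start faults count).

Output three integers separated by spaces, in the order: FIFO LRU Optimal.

Answer: 7 6 5

Derivation:
--- FIFO ---
  step 0: ref 2 -> FAULT, frames=[2,-] (faults so far: 1)
  step 1: ref 1 -> FAULT, frames=[2,1] (faults so far: 2)
  step 2: ref 1 -> HIT, frames=[2,1] (faults so far: 2)
  step 3: ref 2 -> HIT, frames=[2,1] (faults so far: 2)
  step 4: ref 2 -> HIT, frames=[2,1] (faults so far: 2)
  step 5: ref 4 -> FAULT, evict 2, frames=[4,1] (faults so far: 3)
  step 6: ref 2 -> FAULT, evict 1, frames=[4,2] (faults so far: 4)
  step 7: ref 3 -> FAULT, evict 4, frames=[3,2] (faults so far: 5)
  step 8: ref 4 -> FAULT, evict 2, frames=[3,4] (faults so far: 6)
  step 9: ref 2 -> FAULT, evict 3, frames=[2,4] (faults so far: 7)
  step 10: ref 4 -> HIT, frames=[2,4] (faults so far: 7)
  FIFO total faults: 7
--- LRU ---
  step 0: ref 2 -> FAULT, frames=[2,-] (faults so far: 1)
  step 1: ref 1 -> FAULT, frames=[2,1] (faults so far: 2)
  step 2: ref 1 -> HIT, frames=[2,1] (faults so far: 2)
  step 3: ref 2 -> HIT, frames=[2,1] (faults so far: 2)
  step 4: ref 2 -> HIT, frames=[2,1] (faults so far: 2)
  step 5: ref 4 -> FAULT, evict 1, frames=[2,4] (faults so far: 3)
  step 6: ref 2 -> HIT, frames=[2,4] (faults so far: 3)
  step 7: ref 3 -> FAULT, evict 4, frames=[2,3] (faults so far: 4)
  step 8: ref 4 -> FAULT, evict 2, frames=[4,3] (faults so far: 5)
  step 9: ref 2 -> FAULT, evict 3, frames=[4,2] (faults so far: 6)
  step 10: ref 4 -> HIT, frames=[4,2] (faults so far: 6)
  LRU total faults: 6
--- Optimal ---
  step 0: ref 2 -> FAULT, frames=[2,-] (faults so far: 1)
  step 1: ref 1 -> FAULT, frames=[2,1] (faults so far: 2)
  step 2: ref 1 -> HIT, frames=[2,1] (faults so far: 2)
  step 3: ref 2 -> HIT, frames=[2,1] (faults so far: 2)
  step 4: ref 2 -> HIT, frames=[2,1] (faults so far: 2)
  step 5: ref 4 -> FAULT, evict 1, frames=[2,4] (faults so far: 3)
  step 6: ref 2 -> HIT, frames=[2,4] (faults so far: 3)
  step 7: ref 3 -> FAULT, evict 2, frames=[3,4] (faults so far: 4)
  step 8: ref 4 -> HIT, frames=[3,4] (faults so far: 4)
  step 9: ref 2 -> FAULT, evict 3, frames=[2,4] (faults so far: 5)
  step 10: ref 4 -> HIT, frames=[2,4] (faults so far: 5)
  Optimal total faults: 5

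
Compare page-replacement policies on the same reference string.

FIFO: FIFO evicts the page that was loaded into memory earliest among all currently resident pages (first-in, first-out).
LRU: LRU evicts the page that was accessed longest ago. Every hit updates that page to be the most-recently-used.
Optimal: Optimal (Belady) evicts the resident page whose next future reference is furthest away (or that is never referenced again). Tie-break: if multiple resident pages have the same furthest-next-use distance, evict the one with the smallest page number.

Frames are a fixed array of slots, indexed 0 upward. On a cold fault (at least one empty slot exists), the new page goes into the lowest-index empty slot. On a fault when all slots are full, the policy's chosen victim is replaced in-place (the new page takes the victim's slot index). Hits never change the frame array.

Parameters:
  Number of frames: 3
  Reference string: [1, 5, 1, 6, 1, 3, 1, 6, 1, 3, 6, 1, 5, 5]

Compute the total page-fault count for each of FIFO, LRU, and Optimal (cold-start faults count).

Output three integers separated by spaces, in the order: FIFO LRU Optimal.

--- FIFO ---
  step 0: ref 1 -> FAULT, frames=[1,-,-] (faults so far: 1)
  step 1: ref 5 -> FAULT, frames=[1,5,-] (faults so far: 2)
  step 2: ref 1 -> HIT, frames=[1,5,-] (faults so far: 2)
  step 3: ref 6 -> FAULT, frames=[1,5,6] (faults so far: 3)
  step 4: ref 1 -> HIT, frames=[1,5,6] (faults so far: 3)
  step 5: ref 3 -> FAULT, evict 1, frames=[3,5,6] (faults so far: 4)
  step 6: ref 1 -> FAULT, evict 5, frames=[3,1,6] (faults so far: 5)
  step 7: ref 6 -> HIT, frames=[3,1,6] (faults so far: 5)
  step 8: ref 1 -> HIT, frames=[3,1,6] (faults so far: 5)
  step 9: ref 3 -> HIT, frames=[3,1,6] (faults so far: 5)
  step 10: ref 6 -> HIT, frames=[3,1,6] (faults so far: 5)
  step 11: ref 1 -> HIT, frames=[3,1,6] (faults so far: 5)
  step 12: ref 5 -> FAULT, evict 6, frames=[3,1,5] (faults so far: 6)
  step 13: ref 5 -> HIT, frames=[3,1,5] (faults so far: 6)
  FIFO total faults: 6
--- LRU ---
  step 0: ref 1 -> FAULT, frames=[1,-,-] (faults so far: 1)
  step 1: ref 5 -> FAULT, frames=[1,5,-] (faults so far: 2)
  step 2: ref 1 -> HIT, frames=[1,5,-] (faults so far: 2)
  step 3: ref 6 -> FAULT, frames=[1,5,6] (faults so far: 3)
  step 4: ref 1 -> HIT, frames=[1,5,6] (faults so far: 3)
  step 5: ref 3 -> FAULT, evict 5, frames=[1,3,6] (faults so far: 4)
  step 6: ref 1 -> HIT, frames=[1,3,6] (faults so far: 4)
  step 7: ref 6 -> HIT, frames=[1,3,6] (faults so far: 4)
  step 8: ref 1 -> HIT, frames=[1,3,6] (faults so far: 4)
  step 9: ref 3 -> HIT, frames=[1,3,6] (faults so far: 4)
  step 10: ref 6 -> HIT, frames=[1,3,6] (faults so far: 4)
  step 11: ref 1 -> HIT, frames=[1,3,6] (faults so far: 4)
  step 12: ref 5 -> FAULT, evict 3, frames=[1,5,6] (faults so far: 5)
  step 13: ref 5 -> HIT, frames=[1,5,6] (faults so far: 5)
  LRU total faults: 5
--- Optimal ---
  step 0: ref 1 -> FAULT, frames=[1,-,-] (faults so far: 1)
  step 1: ref 5 -> FAULT, frames=[1,5,-] (faults so far: 2)
  step 2: ref 1 -> HIT, frames=[1,5,-] (faults so far: 2)
  step 3: ref 6 -> FAULT, frames=[1,5,6] (faults so far: 3)
  step 4: ref 1 -> HIT, frames=[1,5,6] (faults so far: 3)
  step 5: ref 3 -> FAULT, evict 5, frames=[1,3,6] (faults so far: 4)
  step 6: ref 1 -> HIT, frames=[1,3,6] (faults so far: 4)
  step 7: ref 6 -> HIT, frames=[1,3,6] (faults so far: 4)
  step 8: ref 1 -> HIT, frames=[1,3,6] (faults so far: 4)
  step 9: ref 3 -> HIT, frames=[1,3,6] (faults so far: 4)
  step 10: ref 6 -> HIT, frames=[1,3,6] (faults so far: 4)
  step 11: ref 1 -> HIT, frames=[1,3,6] (faults so far: 4)
  step 12: ref 5 -> FAULT, evict 1, frames=[5,3,6] (faults so far: 5)
  step 13: ref 5 -> HIT, frames=[5,3,6] (faults so far: 5)
  Optimal total faults: 5

Answer: 6 5 5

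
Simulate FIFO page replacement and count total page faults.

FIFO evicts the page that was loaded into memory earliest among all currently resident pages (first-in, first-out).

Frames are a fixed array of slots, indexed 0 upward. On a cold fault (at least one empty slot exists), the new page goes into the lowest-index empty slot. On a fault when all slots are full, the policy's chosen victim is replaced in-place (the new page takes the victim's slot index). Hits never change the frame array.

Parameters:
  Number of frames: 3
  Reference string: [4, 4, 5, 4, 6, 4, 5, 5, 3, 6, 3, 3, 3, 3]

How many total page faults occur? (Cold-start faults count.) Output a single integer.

Answer: 4

Derivation:
Step 0: ref 4 → FAULT, frames=[4,-,-]
Step 1: ref 4 → HIT, frames=[4,-,-]
Step 2: ref 5 → FAULT, frames=[4,5,-]
Step 3: ref 4 → HIT, frames=[4,5,-]
Step 4: ref 6 → FAULT, frames=[4,5,6]
Step 5: ref 4 → HIT, frames=[4,5,6]
Step 6: ref 5 → HIT, frames=[4,5,6]
Step 7: ref 5 → HIT, frames=[4,5,6]
Step 8: ref 3 → FAULT (evict 4), frames=[3,5,6]
Step 9: ref 6 → HIT, frames=[3,5,6]
Step 10: ref 3 → HIT, frames=[3,5,6]
Step 11: ref 3 → HIT, frames=[3,5,6]
Step 12: ref 3 → HIT, frames=[3,5,6]
Step 13: ref 3 → HIT, frames=[3,5,6]
Total faults: 4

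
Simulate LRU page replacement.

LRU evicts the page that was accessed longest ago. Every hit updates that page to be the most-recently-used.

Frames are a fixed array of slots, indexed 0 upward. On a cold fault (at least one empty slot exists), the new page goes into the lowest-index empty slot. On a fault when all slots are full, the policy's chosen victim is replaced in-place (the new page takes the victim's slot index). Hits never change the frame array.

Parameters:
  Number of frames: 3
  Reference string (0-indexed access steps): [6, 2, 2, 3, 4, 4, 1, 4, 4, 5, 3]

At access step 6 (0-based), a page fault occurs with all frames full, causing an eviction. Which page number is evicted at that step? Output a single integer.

Answer: 2

Derivation:
Step 0: ref 6 -> FAULT, frames=[6,-,-]
Step 1: ref 2 -> FAULT, frames=[6,2,-]
Step 2: ref 2 -> HIT, frames=[6,2,-]
Step 3: ref 3 -> FAULT, frames=[6,2,3]
Step 4: ref 4 -> FAULT, evict 6, frames=[4,2,3]
Step 5: ref 4 -> HIT, frames=[4,2,3]
Step 6: ref 1 -> FAULT, evict 2, frames=[4,1,3]
At step 6: evicted page 2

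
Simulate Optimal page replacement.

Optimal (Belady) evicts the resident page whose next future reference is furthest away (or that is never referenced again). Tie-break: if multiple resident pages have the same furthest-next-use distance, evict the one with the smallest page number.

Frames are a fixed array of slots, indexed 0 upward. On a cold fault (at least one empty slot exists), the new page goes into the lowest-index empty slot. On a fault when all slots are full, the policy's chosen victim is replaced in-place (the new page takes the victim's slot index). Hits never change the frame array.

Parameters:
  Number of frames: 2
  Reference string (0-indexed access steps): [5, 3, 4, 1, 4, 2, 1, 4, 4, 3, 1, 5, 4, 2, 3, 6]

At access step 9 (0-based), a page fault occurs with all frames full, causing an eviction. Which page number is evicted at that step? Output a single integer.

Answer: 4

Derivation:
Step 0: ref 5 -> FAULT, frames=[5,-]
Step 1: ref 3 -> FAULT, frames=[5,3]
Step 2: ref 4 -> FAULT, evict 5, frames=[4,3]
Step 3: ref 1 -> FAULT, evict 3, frames=[4,1]
Step 4: ref 4 -> HIT, frames=[4,1]
Step 5: ref 2 -> FAULT, evict 4, frames=[2,1]
Step 6: ref 1 -> HIT, frames=[2,1]
Step 7: ref 4 -> FAULT, evict 2, frames=[4,1]
Step 8: ref 4 -> HIT, frames=[4,1]
Step 9: ref 3 -> FAULT, evict 4, frames=[3,1]
At step 9: evicted page 4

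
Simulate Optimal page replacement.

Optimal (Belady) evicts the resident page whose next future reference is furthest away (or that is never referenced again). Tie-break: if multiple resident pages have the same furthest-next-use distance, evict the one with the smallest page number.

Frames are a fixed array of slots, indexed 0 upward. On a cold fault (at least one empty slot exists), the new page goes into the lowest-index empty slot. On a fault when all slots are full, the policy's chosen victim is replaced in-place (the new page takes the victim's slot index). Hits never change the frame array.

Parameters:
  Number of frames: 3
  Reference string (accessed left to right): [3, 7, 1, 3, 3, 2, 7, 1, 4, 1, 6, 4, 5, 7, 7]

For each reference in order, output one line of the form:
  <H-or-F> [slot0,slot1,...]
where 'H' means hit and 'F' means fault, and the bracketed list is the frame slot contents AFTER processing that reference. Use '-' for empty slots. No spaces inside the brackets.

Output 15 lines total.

F [3,-,-]
F [3,7,-]
F [3,7,1]
H [3,7,1]
H [3,7,1]
F [2,7,1]
H [2,7,1]
H [2,7,1]
F [4,7,1]
H [4,7,1]
F [4,7,6]
H [4,7,6]
F [5,7,6]
H [5,7,6]
H [5,7,6]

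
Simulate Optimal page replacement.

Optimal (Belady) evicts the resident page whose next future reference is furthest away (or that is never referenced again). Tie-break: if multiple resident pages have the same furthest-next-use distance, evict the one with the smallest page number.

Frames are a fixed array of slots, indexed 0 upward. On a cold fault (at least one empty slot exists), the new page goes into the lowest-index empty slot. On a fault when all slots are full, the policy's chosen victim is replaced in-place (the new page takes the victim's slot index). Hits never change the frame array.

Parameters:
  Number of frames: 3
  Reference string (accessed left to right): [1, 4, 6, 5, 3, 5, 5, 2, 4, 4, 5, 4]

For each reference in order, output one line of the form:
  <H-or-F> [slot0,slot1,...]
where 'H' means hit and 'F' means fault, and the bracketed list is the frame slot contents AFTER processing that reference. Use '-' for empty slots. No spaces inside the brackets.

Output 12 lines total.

F [1,-,-]
F [1,4,-]
F [1,4,6]
F [5,4,6]
F [5,4,3]
H [5,4,3]
H [5,4,3]
F [5,4,2]
H [5,4,2]
H [5,4,2]
H [5,4,2]
H [5,4,2]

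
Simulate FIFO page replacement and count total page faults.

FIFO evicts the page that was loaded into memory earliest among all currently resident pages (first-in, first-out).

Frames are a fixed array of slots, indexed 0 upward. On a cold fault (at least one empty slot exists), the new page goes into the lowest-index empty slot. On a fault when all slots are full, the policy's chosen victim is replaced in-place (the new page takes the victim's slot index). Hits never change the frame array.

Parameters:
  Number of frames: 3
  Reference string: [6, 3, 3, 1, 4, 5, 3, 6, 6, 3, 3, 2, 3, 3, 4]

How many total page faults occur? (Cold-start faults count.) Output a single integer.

Answer: 9

Derivation:
Step 0: ref 6 → FAULT, frames=[6,-,-]
Step 1: ref 3 → FAULT, frames=[6,3,-]
Step 2: ref 3 → HIT, frames=[6,3,-]
Step 3: ref 1 → FAULT, frames=[6,3,1]
Step 4: ref 4 → FAULT (evict 6), frames=[4,3,1]
Step 5: ref 5 → FAULT (evict 3), frames=[4,5,1]
Step 6: ref 3 → FAULT (evict 1), frames=[4,5,3]
Step 7: ref 6 → FAULT (evict 4), frames=[6,5,3]
Step 8: ref 6 → HIT, frames=[6,5,3]
Step 9: ref 3 → HIT, frames=[6,5,3]
Step 10: ref 3 → HIT, frames=[6,5,3]
Step 11: ref 2 → FAULT (evict 5), frames=[6,2,3]
Step 12: ref 3 → HIT, frames=[6,2,3]
Step 13: ref 3 → HIT, frames=[6,2,3]
Step 14: ref 4 → FAULT (evict 3), frames=[6,2,4]
Total faults: 9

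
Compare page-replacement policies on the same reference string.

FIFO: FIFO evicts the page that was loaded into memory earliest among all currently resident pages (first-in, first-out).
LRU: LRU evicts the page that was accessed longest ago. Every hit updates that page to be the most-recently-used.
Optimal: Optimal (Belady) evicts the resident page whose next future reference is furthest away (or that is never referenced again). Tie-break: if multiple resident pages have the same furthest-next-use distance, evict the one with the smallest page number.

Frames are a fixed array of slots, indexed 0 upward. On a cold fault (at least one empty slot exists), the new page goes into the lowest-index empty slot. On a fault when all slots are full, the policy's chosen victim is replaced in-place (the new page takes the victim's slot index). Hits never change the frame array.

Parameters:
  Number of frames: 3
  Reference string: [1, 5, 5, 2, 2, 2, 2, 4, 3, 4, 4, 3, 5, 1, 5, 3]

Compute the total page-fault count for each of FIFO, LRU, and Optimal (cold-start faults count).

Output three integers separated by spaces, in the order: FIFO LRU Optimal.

Answer: 7 7 6

Derivation:
--- FIFO ---
  step 0: ref 1 -> FAULT, frames=[1,-,-] (faults so far: 1)
  step 1: ref 5 -> FAULT, frames=[1,5,-] (faults so far: 2)
  step 2: ref 5 -> HIT, frames=[1,5,-] (faults so far: 2)
  step 3: ref 2 -> FAULT, frames=[1,5,2] (faults so far: 3)
  step 4: ref 2 -> HIT, frames=[1,5,2] (faults so far: 3)
  step 5: ref 2 -> HIT, frames=[1,5,2] (faults so far: 3)
  step 6: ref 2 -> HIT, frames=[1,5,2] (faults so far: 3)
  step 7: ref 4 -> FAULT, evict 1, frames=[4,5,2] (faults so far: 4)
  step 8: ref 3 -> FAULT, evict 5, frames=[4,3,2] (faults so far: 5)
  step 9: ref 4 -> HIT, frames=[4,3,2] (faults so far: 5)
  step 10: ref 4 -> HIT, frames=[4,3,2] (faults so far: 5)
  step 11: ref 3 -> HIT, frames=[4,3,2] (faults so far: 5)
  step 12: ref 5 -> FAULT, evict 2, frames=[4,3,5] (faults so far: 6)
  step 13: ref 1 -> FAULT, evict 4, frames=[1,3,5] (faults so far: 7)
  step 14: ref 5 -> HIT, frames=[1,3,5] (faults so far: 7)
  step 15: ref 3 -> HIT, frames=[1,3,5] (faults so far: 7)
  FIFO total faults: 7
--- LRU ---
  step 0: ref 1 -> FAULT, frames=[1,-,-] (faults so far: 1)
  step 1: ref 5 -> FAULT, frames=[1,5,-] (faults so far: 2)
  step 2: ref 5 -> HIT, frames=[1,5,-] (faults so far: 2)
  step 3: ref 2 -> FAULT, frames=[1,5,2] (faults so far: 3)
  step 4: ref 2 -> HIT, frames=[1,5,2] (faults so far: 3)
  step 5: ref 2 -> HIT, frames=[1,5,2] (faults so far: 3)
  step 6: ref 2 -> HIT, frames=[1,5,2] (faults so far: 3)
  step 7: ref 4 -> FAULT, evict 1, frames=[4,5,2] (faults so far: 4)
  step 8: ref 3 -> FAULT, evict 5, frames=[4,3,2] (faults so far: 5)
  step 9: ref 4 -> HIT, frames=[4,3,2] (faults so far: 5)
  step 10: ref 4 -> HIT, frames=[4,3,2] (faults so far: 5)
  step 11: ref 3 -> HIT, frames=[4,3,2] (faults so far: 5)
  step 12: ref 5 -> FAULT, evict 2, frames=[4,3,5] (faults so far: 6)
  step 13: ref 1 -> FAULT, evict 4, frames=[1,3,5] (faults so far: 7)
  step 14: ref 5 -> HIT, frames=[1,3,5] (faults so far: 7)
  step 15: ref 3 -> HIT, frames=[1,3,5] (faults so far: 7)
  LRU total faults: 7
--- Optimal ---
  step 0: ref 1 -> FAULT, frames=[1,-,-] (faults so far: 1)
  step 1: ref 5 -> FAULT, frames=[1,5,-] (faults so far: 2)
  step 2: ref 5 -> HIT, frames=[1,5,-] (faults so far: 2)
  step 3: ref 2 -> FAULT, frames=[1,5,2] (faults so far: 3)
  step 4: ref 2 -> HIT, frames=[1,5,2] (faults so far: 3)
  step 5: ref 2 -> HIT, frames=[1,5,2] (faults so far: 3)
  step 6: ref 2 -> HIT, frames=[1,5,2] (faults so far: 3)
  step 7: ref 4 -> FAULT, evict 2, frames=[1,5,4] (faults so far: 4)
  step 8: ref 3 -> FAULT, evict 1, frames=[3,5,4] (faults so far: 5)
  step 9: ref 4 -> HIT, frames=[3,5,4] (faults so far: 5)
  step 10: ref 4 -> HIT, frames=[3,5,4] (faults so far: 5)
  step 11: ref 3 -> HIT, frames=[3,5,4] (faults so far: 5)
  step 12: ref 5 -> HIT, frames=[3,5,4] (faults so far: 5)
  step 13: ref 1 -> FAULT, evict 4, frames=[3,5,1] (faults so far: 6)
  step 14: ref 5 -> HIT, frames=[3,5,1] (faults so far: 6)
  step 15: ref 3 -> HIT, frames=[3,5,1] (faults so far: 6)
  Optimal total faults: 6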